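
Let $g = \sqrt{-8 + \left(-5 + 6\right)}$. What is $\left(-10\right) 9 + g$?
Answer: $-90 + i \sqrt{7} \approx -90.0 + 2.6458 i$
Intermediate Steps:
$g = i \sqrt{7}$ ($g = \sqrt{-8 + 1} = \sqrt{-7} = i \sqrt{7} \approx 2.6458 i$)
$\left(-10\right) 9 + g = \left(-10\right) 9 + i \sqrt{7} = -90 + i \sqrt{7}$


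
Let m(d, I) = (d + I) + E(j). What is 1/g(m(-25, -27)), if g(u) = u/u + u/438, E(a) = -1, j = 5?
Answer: 438/385 ≈ 1.1377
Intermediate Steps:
m(d, I) = -1 + I + d (m(d, I) = (d + I) - 1 = (I + d) - 1 = -1 + I + d)
g(u) = 1 + u/438 (g(u) = 1 + u*(1/438) = 1 + u/438)
1/g(m(-25, -27)) = 1/(1 + (-1 - 27 - 25)/438) = 1/(1 + (1/438)*(-53)) = 1/(1 - 53/438) = 1/(385/438) = 438/385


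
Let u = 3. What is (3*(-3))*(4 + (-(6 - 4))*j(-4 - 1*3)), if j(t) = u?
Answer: 18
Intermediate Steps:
j(t) = 3
(3*(-3))*(4 + (-(6 - 4))*j(-4 - 1*3)) = (3*(-3))*(4 - (6 - 4)*3) = -9*(4 - 1*2*3) = -9*(4 - 2*3) = -9*(4 - 6) = -9*(-2) = 18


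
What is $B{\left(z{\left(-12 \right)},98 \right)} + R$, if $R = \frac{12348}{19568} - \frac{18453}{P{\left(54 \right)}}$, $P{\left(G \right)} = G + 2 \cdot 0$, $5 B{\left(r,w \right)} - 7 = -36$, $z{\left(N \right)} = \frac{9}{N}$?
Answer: $- \frac{76364627}{220140} \approx -346.89$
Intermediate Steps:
$B{\left(r,w \right)} = - \frac{29}{5}$ ($B{\left(r,w \right)} = \frac{7}{5} + \frac{1}{5} \left(-36\right) = \frac{7}{5} - \frac{36}{5} = - \frac{29}{5}$)
$P{\left(G \right)} = G$ ($P{\left(G \right)} = G + 0 = G$)
$R = - \frac{15017563}{44028}$ ($R = \frac{12348}{19568} - \frac{18453}{54} = 12348 \cdot \frac{1}{19568} - \frac{6151}{18} = \frac{3087}{4892} - \frac{6151}{18} = - \frac{15017563}{44028} \approx -341.09$)
$B{\left(z{\left(-12 \right)},98 \right)} + R = - \frac{29}{5} - \frac{15017563}{44028} = - \frac{76364627}{220140}$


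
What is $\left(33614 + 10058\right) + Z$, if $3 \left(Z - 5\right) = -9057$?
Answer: $40658$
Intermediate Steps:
$Z = -3014$ ($Z = 5 + \frac{1}{3} \left(-9057\right) = 5 - 3019 = -3014$)
$\left(33614 + 10058\right) + Z = \left(33614 + 10058\right) - 3014 = 43672 - 3014 = 40658$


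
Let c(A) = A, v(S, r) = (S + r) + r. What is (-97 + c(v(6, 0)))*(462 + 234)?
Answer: -63336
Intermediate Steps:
v(S, r) = S + 2*r
(-97 + c(v(6, 0)))*(462 + 234) = (-97 + (6 + 2*0))*(462 + 234) = (-97 + (6 + 0))*696 = (-97 + 6)*696 = -91*696 = -63336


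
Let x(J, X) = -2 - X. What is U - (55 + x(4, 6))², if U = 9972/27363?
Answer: -20144965/9121 ≈ -2208.6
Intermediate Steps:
U = 3324/9121 (U = 9972*(1/27363) = 3324/9121 ≈ 0.36443)
U - (55 + x(4, 6))² = 3324/9121 - (55 + (-2 - 1*6))² = 3324/9121 - (55 + (-2 - 6))² = 3324/9121 - (55 - 8)² = 3324/9121 - 1*47² = 3324/9121 - 1*2209 = 3324/9121 - 2209 = -20144965/9121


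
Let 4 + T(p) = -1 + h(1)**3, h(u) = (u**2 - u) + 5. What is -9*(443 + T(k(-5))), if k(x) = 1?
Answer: -5067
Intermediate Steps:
h(u) = 5 + u**2 - u
T(p) = 120 (T(p) = -4 + (-1 + (5 + 1**2 - 1*1)**3) = -4 + (-1 + (5 + 1 - 1)**3) = -4 + (-1 + 5**3) = -4 + (-1 + 125) = -4 + 124 = 120)
-9*(443 + T(k(-5))) = -9*(443 + 120) = -9*563 = -5067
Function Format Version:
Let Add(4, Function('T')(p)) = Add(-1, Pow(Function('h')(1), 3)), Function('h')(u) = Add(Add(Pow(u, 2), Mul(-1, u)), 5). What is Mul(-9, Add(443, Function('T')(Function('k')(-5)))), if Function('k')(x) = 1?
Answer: -5067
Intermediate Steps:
Function('h')(u) = Add(5, Pow(u, 2), Mul(-1, u))
Function('T')(p) = 120 (Function('T')(p) = Add(-4, Add(-1, Pow(Add(5, Pow(1, 2), Mul(-1, 1)), 3))) = Add(-4, Add(-1, Pow(Add(5, 1, -1), 3))) = Add(-4, Add(-1, Pow(5, 3))) = Add(-4, Add(-1, 125)) = Add(-4, 124) = 120)
Mul(-9, Add(443, Function('T')(Function('k')(-5)))) = Mul(-9, Add(443, 120)) = Mul(-9, 563) = -5067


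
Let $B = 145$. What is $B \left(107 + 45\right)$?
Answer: $22040$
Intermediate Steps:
$B \left(107 + 45\right) = 145 \left(107 + 45\right) = 145 \cdot 152 = 22040$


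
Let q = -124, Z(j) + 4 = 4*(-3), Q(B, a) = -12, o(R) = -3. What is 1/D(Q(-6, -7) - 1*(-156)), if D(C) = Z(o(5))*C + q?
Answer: -1/2428 ≈ -0.00041186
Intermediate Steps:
Z(j) = -16 (Z(j) = -4 + 4*(-3) = -4 - 12 = -16)
D(C) = -124 - 16*C (D(C) = -16*C - 124 = -124 - 16*C)
1/D(Q(-6, -7) - 1*(-156)) = 1/(-124 - 16*(-12 - 1*(-156))) = 1/(-124 - 16*(-12 + 156)) = 1/(-124 - 16*144) = 1/(-124 - 2304) = 1/(-2428) = -1/2428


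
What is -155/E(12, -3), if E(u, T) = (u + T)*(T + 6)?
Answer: -155/27 ≈ -5.7407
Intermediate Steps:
E(u, T) = (6 + T)*(T + u) (E(u, T) = (T + u)*(6 + T) = (6 + T)*(T + u))
-155/E(12, -3) = -155/((-3)**2 + 6*(-3) + 6*12 - 3*12) = -155/(9 - 18 + 72 - 36) = -155/27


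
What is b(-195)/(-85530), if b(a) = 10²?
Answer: -10/8553 ≈ -0.0011692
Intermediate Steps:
b(a) = 100
b(-195)/(-85530) = 100/(-85530) = 100*(-1/85530) = -10/8553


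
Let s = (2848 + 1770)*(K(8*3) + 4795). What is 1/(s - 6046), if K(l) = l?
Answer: 1/22248096 ≈ 4.4948e-8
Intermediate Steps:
s = 22254142 (s = (2848 + 1770)*(8*3 + 4795) = 4618*(24 + 4795) = 4618*4819 = 22254142)
1/(s - 6046) = 1/(22254142 - 6046) = 1/22248096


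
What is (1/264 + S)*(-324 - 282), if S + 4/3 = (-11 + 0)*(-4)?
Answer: -1137765/44 ≈ -25858.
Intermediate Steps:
S = 128/3 (S = -4/3 + (-11 + 0)*(-4) = -4/3 - 11*(-4) = -4/3 + 44 = 128/3 ≈ 42.667)
(1/264 + S)*(-324 - 282) = (1/264 + 128/3)*(-324 - 282) = (1/264 + 128/3)*(-606) = (3755/88)*(-606) = -1137765/44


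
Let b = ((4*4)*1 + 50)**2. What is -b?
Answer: -4356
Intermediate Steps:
b = 4356 (b = (16*1 + 50)**2 = (16 + 50)**2 = 66**2 = 4356)
-b = -1*4356 = -4356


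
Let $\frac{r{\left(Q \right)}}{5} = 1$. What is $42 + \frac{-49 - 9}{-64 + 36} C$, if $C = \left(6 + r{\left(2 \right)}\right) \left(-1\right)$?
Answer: $\frac{269}{14} \approx 19.214$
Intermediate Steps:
$r{\left(Q \right)} = 5$ ($r{\left(Q \right)} = 5 \cdot 1 = 5$)
$C = -11$ ($C = \left(6 + 5\right) \left(-1\right) = 11 \left(-1\right) = -11$)
$42 + \frac{-49 - 9}{-64 + 36} C = 42 + \frac{-49 - 9}{-64 + 36} \left(-11\right) = 42 + - \frac{58}{-28} \left(-11\right) = 42 + \left(-58\right) \left(- \frac{1}{28}\right) \left(-11\right) = 42 + \frac{29}{14} \left(-11\right) = 42 - \frac{319}{14} = \frac{269}{14}$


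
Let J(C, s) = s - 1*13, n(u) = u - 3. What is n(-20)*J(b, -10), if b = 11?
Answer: 529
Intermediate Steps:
n(u) = -3 + u
J(C, s) = -13 + s (J(C, s) = s - 13 = -13 + s)
n(-20)*J(b, -10) = (-3 - 20)*(-13 - 10) = -23*(-23) = 529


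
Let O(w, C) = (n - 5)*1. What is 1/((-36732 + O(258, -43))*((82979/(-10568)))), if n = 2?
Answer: 10568/3048233565 ≈ 3.4669e-6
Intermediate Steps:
O(w, C) = -3 (O(w, C) = (2 - 5)*1 = -3*1 = -3)
1/((-36732 + O(258, -43))*((82979/(-10568)))) = 1/((-36732 - 3)*((82979/(-10568)))) = 1/((-36735)*((82979*(-1/10568)))) = -1/(36735*(-82979/10568)) = -1/36735*(-10568/82979) = 10568/3048233565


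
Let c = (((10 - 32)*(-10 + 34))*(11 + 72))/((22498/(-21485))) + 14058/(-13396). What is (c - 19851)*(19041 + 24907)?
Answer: 36422153320197438/37672901 ≈ 9.6680e+8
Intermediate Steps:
c = 3153200816139/75345802 (c = (-22*24*83)/((22498*(-1/21485))) + 14058*(-1/13396) = (-528*83)/(-22498/21485) - 7029/6698 = -43824*(-21485/22498) - 7029/6698 = 470779320/11249 - 7029/6698 = 3153200816139/75345802 ≈ 41850.)
(c - 19851)*(19041 + 24907) = (3153200816139/75345802 - 19851)*(19041 + 24907) = (1657511300637/75345802)*43948 = 36422153320197438/37672901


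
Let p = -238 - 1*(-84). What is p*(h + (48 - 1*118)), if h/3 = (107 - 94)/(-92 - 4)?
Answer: 173481/16 ≈ 10843.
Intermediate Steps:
h = -13/32 (h = 3*((107 - 94)/(-92 - 4)) = 3*(13/(-96)) = 3*(13*(-1/96)) = 3*(-13/96) = -13/32 ≈ -0.40625)
p = -154 (p = -238 + 84 = -154)
p*(h + (48 - 1*118)) = -154*(-13/32 + (48 - 1*118)) = -154*(-13/32 + (48 - 118)) = -154*(-13/32 - 70) = -154*(-2253/32) = 173481/16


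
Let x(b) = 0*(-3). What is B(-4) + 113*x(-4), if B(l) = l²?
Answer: 16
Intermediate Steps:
x(b) = 0
B(-4) + 113*x(-4) = (-4)² + 113*0 = 16 + 0 = 16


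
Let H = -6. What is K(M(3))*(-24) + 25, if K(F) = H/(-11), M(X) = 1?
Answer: 131/11 ≈ 11.909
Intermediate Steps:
K(F) = 6/11 (K(F) = -6/(-11) = -6*(-1/11) = 6/11)
K(M(3))*(-24) + 25 = (6/11)*(-24) + 25 = -144/11 + 25 = 131/11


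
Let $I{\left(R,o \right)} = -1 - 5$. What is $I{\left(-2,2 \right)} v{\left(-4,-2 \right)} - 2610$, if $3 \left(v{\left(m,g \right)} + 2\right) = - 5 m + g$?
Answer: $-2634$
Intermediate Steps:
$v{\left(m,g \right)} = -2 - \frac{5 m}{3} + \frac{g}{3}$ ($v{\left(m,g \right)} = -2 + \frac{- 5 m + g}{3} = -2 + \frac{g - 5 m}{3} = -2 + \left(- \frac{5 m}{3} + \frac{g}{3}\right) = -2 - \frac{5 m}{3} + \frac{g}{3}$)
$I{\left(R,o \right)} = -6$
$I{\left(-2,2 \right)} v{\left(-4,-2 \right)} - 2610 = - 6 \left(-2 - - \frac{20}{3} + \frac{1}{3} \left(-2\right)\right) - 2610 = - 6 \left(-2 + \frac{20}{3} - \frac{2}{3}\right) - 2610 = \left(-6\right) 4 - 2610 = -24 - 2610 = -2634$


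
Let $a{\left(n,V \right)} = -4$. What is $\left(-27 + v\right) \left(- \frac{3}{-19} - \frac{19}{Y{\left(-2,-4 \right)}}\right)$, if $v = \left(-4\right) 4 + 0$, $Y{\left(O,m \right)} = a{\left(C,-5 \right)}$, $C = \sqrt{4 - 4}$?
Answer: $- \frac{16039}{76} \approx -211.04$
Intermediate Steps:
$C = 0$ ($C = \sqrt{0} = 0$)
$Y{\left(O,m \right)} = -4$
$v = -16$ ($v = -16 + 0 = -16$)
$\left(-27 + v\right) \left(- \frac{3}{-19} - \frac{19}{Y{\left(-2,-4 \right)}}\right) = \left(-27 - 16\right) \left(- \frac{3}{-19} - \frac{19}{-4}\right) = - 43 \left(\left(-3\right) \left(- \frac{1}{19}\right) - - \frac{19}{4}\right) = - 43 \left(\frac{3}{19} + \frac{19}{4}\right) = \left(-43\right) \frac{373}{76} = - \frac{16039}{76}$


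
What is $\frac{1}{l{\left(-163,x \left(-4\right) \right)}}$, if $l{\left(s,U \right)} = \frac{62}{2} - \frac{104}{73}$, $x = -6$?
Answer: $\frac{73}{2159} \approx 0.033812$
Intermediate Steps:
$l{\left(s,U \right)} = \frac{2159}{73}$ ($l{\left(s,U \right)} = 62 \cdot \frac{1}{2} - \frac{104}{73} = 31 - \frac{104}{73} = \frac{2159}{73}$)
$\frac{1}{l{\left(-163,x \left(-4\right) \right)}} = \frac{1}{\frac{2159}{73}} = \frac{73}{2159}$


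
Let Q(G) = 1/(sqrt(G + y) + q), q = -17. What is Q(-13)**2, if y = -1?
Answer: (17 - I*sqrt(14))**(-2) ≈ 0.0029953 + 0.0013857*I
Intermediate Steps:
Q(G) = 1/(-17 + sqrt(-1 + G)) (Q(G) = 1/(sqrt(G - 1) - 17) = 1/(sqrt(-1 + G) - 17) = 1/(-17 + sqrt(-1 + G)))
Q(-13)**2 = (1/(-17 + sqrt(-1 - 13)))**2 = (1/(-17 + sqrt(-14)))**2 = (1/(-17 + I*sqrt(14)))**2 = (-17 + I*sqrt(14))**(-2)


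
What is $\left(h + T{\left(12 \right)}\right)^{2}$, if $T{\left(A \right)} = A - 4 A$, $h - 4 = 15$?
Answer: $289$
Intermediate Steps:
$h = 19$ ($h = 4 + 15 = 19$)
$T{\left(A \right)} = - 3 A$
$\left(h + T{\left(12 \right)}\right)^{2} = \left(19 - 36\right)^{2} = \left(-17\right)^{2} = 289$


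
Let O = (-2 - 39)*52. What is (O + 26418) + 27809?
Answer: 52095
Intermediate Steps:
O = -2132 (O = -41*52 = -2132)
(O + 26418) + 27809 = (-2132 + 26418) + 27809 = 24286 + 27809 = 52095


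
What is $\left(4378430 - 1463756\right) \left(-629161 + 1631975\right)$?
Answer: $2922875892636$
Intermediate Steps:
$\left(4378430 - 1463756\right) \left(-629161 + 1631975\right) = 2914674 \cdot 1002814 = 2922875892636$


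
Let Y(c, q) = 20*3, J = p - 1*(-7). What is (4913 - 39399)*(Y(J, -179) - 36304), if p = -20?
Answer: 1249910584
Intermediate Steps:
J = -13 (J = -20 - 1*(-7) = -20 + 7 = -13)
Y(c, q) = 60
(4913 - 39399)*(Y(J, -179) - 36304) = (4913 - 39399)*(60 - 36304) = -34486*(-36244) = 1249910584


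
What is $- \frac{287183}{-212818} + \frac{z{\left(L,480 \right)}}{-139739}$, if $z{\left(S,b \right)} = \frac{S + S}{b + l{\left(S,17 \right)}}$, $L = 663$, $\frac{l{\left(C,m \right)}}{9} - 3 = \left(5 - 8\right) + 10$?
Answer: $\frac{3812366164737}{2825202577690} \approx 1.3494$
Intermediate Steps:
$l{\left(C,m \right)} = 90$ ($l{\left(C,m \right)} = 27 + 9 \left(\left(5 - 8\right) + 10\right) = 27 + 9 \left(-3 + 10\right) = 27 + 9 \cdot 7 = 27 + 63 = 90$)
$z{\left(S,b \right)} = \frac{2 S}{90 + b}$ ($z{\left(S,b \right)} = \frac{S + S}{b + 90} = \frac{2 S}{90 + b}$)
$- \frac{287183}{-212818} + \frac{z{\left(L,480 \right)}}{-139739} = - \frac{287183}{-212818} + \frac{2 \cdot 663 \frac{1}{90 + 480}}{-139739} = \left(-287183\right) \left(- \frac{1}{212818}\right) + 2 \cdot 663 \cdot \frac{1}{570} \left(- \frac{1}{139739}\right) = \frac{287183}{212818} + 2 \cdot 663 \cdot \frac{1}{570} \left(- \frac{1}{139739}\right) = \frac{287183}{212818} + \frac{221}{95} \left(- \frac{1}{139739}\right) = \frac{287183}{212818} - \frac{221}{13275205} = \frac{3812366164737}{2825202577690}$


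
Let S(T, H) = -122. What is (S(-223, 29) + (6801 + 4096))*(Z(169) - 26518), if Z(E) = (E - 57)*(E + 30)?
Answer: -45578250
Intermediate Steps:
Z(E) = (-57 + E)*(30 + E)
(S(-223, 29) + (6801 + 4096))*(Z(169) - 26518) = (-122 + (6801 + 4096))*((-1710 + 169**2 - 27*169) - 26518) = (-122 + 10897)*((-1710 + 28561 - 4563) - 26518) = 10775*(22288 - 26518) = 10775*(-4230) = -45578250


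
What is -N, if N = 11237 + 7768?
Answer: -19005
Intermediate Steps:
N = 19005
-N = -1*19005 = -19005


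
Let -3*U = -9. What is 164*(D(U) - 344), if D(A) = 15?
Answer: -53956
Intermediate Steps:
U = 3 (U = -⅓*(-9) = 3)
164*(D(U) - 344) = 164*(15 - 344) = 164*(-329) = -53956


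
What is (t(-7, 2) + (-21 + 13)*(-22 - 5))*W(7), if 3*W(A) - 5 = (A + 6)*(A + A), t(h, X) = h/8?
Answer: 321827/24 ≈ 13409.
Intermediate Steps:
t(h, X) = h/8 (t(h, X) = h*(⅛) = h/8)
W(A) = 5/3 + 2*A*(6 + A)/3 (W(A) = 5/3 + ((A + 6)*(A + A))/3 = 5/3 + ((6 + A)*(2*A))/3 = 5/3 + (2*A*(6 + A))/3 = 5/3 + 2*A*(6 + A)/3)
(t(-7, 2) + (-21 + 13)*(-22 - 5))*W(7) = ((⅛)*(-7) + (-21 + 13)*(-22 - 5))*(5/3 + 4*7 + (⅔)*7²) = (-7/8 - 8*(-27))*(5/3 + 28 + (⅔)*49) = (-7/8 + 216)*(5/3 + 28 + 98/3) = (1721/8)*(187/3) = 321827/24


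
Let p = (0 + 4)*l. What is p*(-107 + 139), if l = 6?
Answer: 768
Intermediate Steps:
p = 24 (p = (0 + 4)*6 = 4*6 = 24)
p*(-107 + 139) = 24*(-107 + 139) = 24*32 = 768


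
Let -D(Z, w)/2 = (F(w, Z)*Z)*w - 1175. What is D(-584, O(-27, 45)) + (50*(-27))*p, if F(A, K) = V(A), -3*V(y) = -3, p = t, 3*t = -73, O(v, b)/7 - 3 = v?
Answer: -161024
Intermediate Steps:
O(v, b) = 21 + 7*v
t = -73/3 (t = (⅓)*(-73) = -73/3 ≈ -24.333)
p = -73/3 ≈ -24.333
V(y) = 1 (V(y) = -⅓*(-3) = 1)
F(A, K) = 1
D(Z, w) = 2350 - 2*Z*w (D(Z, w) = -2*((1*Z)*w - 1175) = -2*(Z*w - 1175) = -2*(-1175 + Z*w) = 2350 - 2*Z*w)
D(-584, O(-27, 45)) + (50*(-27))*p = (2350 - 2*(-584)*(21 + 7*(-27))) + (50*(-27))*(-73/3) = (2350 - 2*(-584)*(21 - 189)) - 1350*(-73/3) = (2350 - 2*(-584)*(-168)) + 32850 = (2350 - 196224) + 32850 = -193874 + 32850 = -161024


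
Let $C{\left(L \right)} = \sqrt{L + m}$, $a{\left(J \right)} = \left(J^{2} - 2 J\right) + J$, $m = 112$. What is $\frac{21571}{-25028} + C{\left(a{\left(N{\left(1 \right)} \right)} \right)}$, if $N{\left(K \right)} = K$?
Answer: $- \frac{21571}{25028} + 4 \sqrt{7} \approx 9.7211$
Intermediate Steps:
$a{\left(J \right)} = J^{2} - J$
$C{\left(L \right)} = \sqrt{112 + L}$ ($C{\left(L \right)} = \sqrt{L + 112} = \sqrt{112 + L}$)
$\frac{21571}{-25028} + C{\left(a{\left(N{\left(1 \right)} \right)} \right)} = \frac{21571}{-25028} + \sqrt{112 + 1 \left(-1 + 1\right)} = 21571 \left(- \frac{1}{25028}\right) + \sqrt{112 + 1 \cdot 0} = - \frac{21571}{25028} + \sqrt{112 + 0} = - \frac{21571}{25028} + \sqrt{112} = - \frac{21571}{25028} + 4 \sqrt{7}$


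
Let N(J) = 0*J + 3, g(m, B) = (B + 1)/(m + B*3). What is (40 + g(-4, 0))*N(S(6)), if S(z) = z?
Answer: 477/4 ≈ 119.25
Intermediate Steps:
g(m, B) = (1 + B)/(m + 3*B)
N(J) = 3 (N(J) = 0 + 3 = 3)
(40 + g(-4, 0))*N(S(6)) = (40 + (1 + 0)/(-4 + 3*0))*3 = (40 + 1/(-4 + 0))*3 = (40 + 1/(-4))*3 = (40 - 1/4*1)*3 = (40 - 1/4)*3 = (159/4)*3 = 477/4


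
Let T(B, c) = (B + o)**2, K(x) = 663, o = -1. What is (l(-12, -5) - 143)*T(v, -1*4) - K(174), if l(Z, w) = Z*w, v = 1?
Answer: -663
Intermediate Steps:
T(B, c) = (-1 + B)**2 (T(B, c) = (B - 1)**2 = (-1 + B)**2)
(l(-12, -5) - 143)*T(v, -1*4) - K(174) = (-12*(-5) - 143)*(-1 + 1)**2 - 1*663 = (60 - 143)*0**2 - 663 = -83*0 - 663 = 0 - 663 = -663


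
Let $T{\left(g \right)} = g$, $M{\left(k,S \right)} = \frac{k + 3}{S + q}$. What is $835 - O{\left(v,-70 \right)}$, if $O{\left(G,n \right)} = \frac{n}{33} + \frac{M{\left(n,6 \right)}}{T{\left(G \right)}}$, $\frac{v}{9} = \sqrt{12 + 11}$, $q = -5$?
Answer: $\frac{27625}{33} + \frac{67 \sqrt{23}}{207} \approx 838.67$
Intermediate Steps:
$M{\left(k,S \right)} = \frac{3 + k}{-5 + S}$ ($M{\left(k,S \right)} = \frac{k + 3}{S - 5} = \frac{3 + k}{-5 + S}$)
$v = 9 \sqrt{23}$ ($v = 9 \sqrt{12 + 11} = 9 \sqrt{23} \approx 43.162$)
$O{\left(G,n \right)} = \frac{n}{33} + \frac{3 + n}{G}$ ($O{\left(G,n \right)} = \frac{n}{33} + \frac{\frac{1}{-5 + 6} \left(3 + n\right)}{G} = n \frac{1}{33} + \frac{1^{-1} \left(3 + n\right)}{G} = \frac{n}{33} + \frac{1 \left(3 + n\right)}{G} = \frac{n}{33} + \frac{3 + n}{G}$)
$835 - O{\left(v,-70 \right)} = 835 - \frac{3 - 70 + \frac{1}{33} \cdot 9 \sqrt{23} \left(-70\right)}{9 \sqrt{23}} = 835 - \frac{\sqrt{23}}{207} \left(3 - 70 - \frac{210 \sqrt{23}}{11}\right) = 835 - \frac{\sqrt{23}}{207} \left(-67 - \frac{210 \sqrt{23}}{11}\right) = 835 - \frac{\sqrt{23} \left(-67 - \frac{210 \sqrt{23}}{11}\right)}{207}$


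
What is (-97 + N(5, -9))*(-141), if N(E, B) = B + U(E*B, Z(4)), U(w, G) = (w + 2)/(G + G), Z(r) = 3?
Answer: 31913/2 ≈ 15957.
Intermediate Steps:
U(w, G) = (2 + w)/(2*G) (U(w, G) = (2 + w)/((2*G)) = (2 + w)*(1/(2*G)) = (2 + w)/(2*G))
N(E, B) = ⅓ + B + B*E/6 (N(E, B) = B + (½)*(2 + E*B)/3 = B + (½)*(⅓)*(2 + B*E) = B + (⅓ + B*E/6) = ⅓ + B + B*E/6)
(-97 + N(5, -9))*(-141) = (-97 + (⅓ - 9 + (⅙)*(-9)*5))*(-141) = (-97 + (⅓ - 9 - 15/2))*(-141) = (-97 - 97/6)*(-141) = -679/6*(-141) = 31913/2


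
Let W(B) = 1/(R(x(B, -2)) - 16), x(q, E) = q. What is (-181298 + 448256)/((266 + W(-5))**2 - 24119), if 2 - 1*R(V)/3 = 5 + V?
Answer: 26695800/4658381 ≈ 5.7307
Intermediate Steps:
R(V) = -9 - 3*V (R(V) = 6 - 3*(5 + V) = 6 + (-15 - 3*V) = -9 - 3*V)
W(B) = 1/(-25 - 3*B) (W(B) = 1/((-9 - 3*B) - 16) = 1/(-25 - 3*B))
(-181298 + 448256)/((266 + W(-5))**2 - 24119) = (-181298 + 448256)/((266 - 1/(25 + 3*(-5)))**2 - 24119) = 266958/((266 - 1/(25 - 15))**2 - 24119) = 266958/((266 - 1/10)**2 - 24119) = 266958/((2659/10)**2 - 24119) = 266958/(7070281/100 - 24119) = 266958/(4658381/100) = 266958*(100/4658381) = 26695800/4658381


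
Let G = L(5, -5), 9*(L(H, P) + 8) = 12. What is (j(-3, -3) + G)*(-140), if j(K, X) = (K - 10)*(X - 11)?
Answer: -73640/3 ≈ -24547.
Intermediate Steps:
j(K, X) = (-11 + X)*(-10 + K) (j(K, X) = (-10 + K)*(-11 + X) = (-11 + X)*(-10 + K))
L(H, P) = -20/3 (L(H, P) = -8 + (⅑)*12 = -8 + 4/3 = -20/3)
G = -20/3 ≈ -6.6667
(j(-3, -3) + G)*(-140) = ((110 - 11*(-3) - 10*(-3) - 3*(-3)) - 20/3)*(-140) = ((110 + 33 + 30 + 9) - 20/3)*(-140) = (182 - 20/3)*(-140) = (526/3)*(-140) = -73640/3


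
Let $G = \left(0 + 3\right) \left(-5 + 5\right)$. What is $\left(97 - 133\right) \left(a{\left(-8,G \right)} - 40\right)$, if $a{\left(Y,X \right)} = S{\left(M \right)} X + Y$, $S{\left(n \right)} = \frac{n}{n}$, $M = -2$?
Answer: $1728$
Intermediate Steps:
$G = 0$ ($G = 3 \cdot 0 = 0$)
$S{\left(n \right)} = 1$
$a{\left(Y,X \right)} = X + Y$ ($a{\left(Y,X \right)} = 1 X + Y = X + Y$)
$\left(97 - 133\right) \left(a{\left(-8,G \right)} - 40\right) = \left(97 - 133\right) \left(\left(0 - 8\right) - 40\right) = - 36 \left(-8 - 40\right) = \left(-36\right) \left(-48\right) = 1728$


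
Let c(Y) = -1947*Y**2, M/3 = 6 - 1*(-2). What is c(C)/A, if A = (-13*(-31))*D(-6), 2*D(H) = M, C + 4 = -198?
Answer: -6620449/403 ≈ -16428.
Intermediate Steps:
C = -202 (C = -4 - 198 = -202)
M = 24 (M = 3*(6 - 1*(-2)) = 3*(6 + 2) = 3*8 = 24)
D(H) = 12 (D(H) = (1/2)*24 = 12)
A = 4836 (A = -13*(-31)*12 = 403*12 = 4836)
c(C)/A = -1947*(-202)**2/4836 = -1947*40804*(1/4836) = -79445388*1/4836 = -6620449/403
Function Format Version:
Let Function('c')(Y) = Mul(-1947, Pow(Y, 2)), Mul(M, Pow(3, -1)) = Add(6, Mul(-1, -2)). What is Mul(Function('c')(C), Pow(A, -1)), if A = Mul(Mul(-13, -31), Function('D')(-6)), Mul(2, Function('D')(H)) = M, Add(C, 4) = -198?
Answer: Rational(-6620449, 403) ≈ -16428.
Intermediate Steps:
C = -202 (C = Add(-4, -198) = -202)
M = 24 (M = Mul(3, Add(6, Mul(-1, -2))) = Mul(3, Add(6, 2)) = Mul(3, 8) = 24)
Function('D')(H) = 12 (Function('D')(H) = Mul(Rational(1, 2), 24) = 12)
A = 4836 (A = Mul(Mul(-13, -31), 12) = Mul(403, 12) = 4836)
Mul(Function('c')(C), Pow(A, -1)) = Mul(Mul(-1947, Pow(-202, 2)), Pow(4836, -1)) = Mul(Mul(-1947, 40804), Rational(1, 4836)) = Mul(-79445388, Rational(1, 4836)) = Rational(-6620449, 403)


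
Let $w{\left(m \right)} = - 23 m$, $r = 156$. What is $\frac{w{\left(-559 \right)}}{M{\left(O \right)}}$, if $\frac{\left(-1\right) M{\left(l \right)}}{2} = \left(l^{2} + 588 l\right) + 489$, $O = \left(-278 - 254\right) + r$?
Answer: $\frac{12857}{158446} \approx 0.081144$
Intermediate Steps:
$O = -376$ ($O = \left(-278 - 254\right) + 156 = -532 + 156 = -376$)
$M{\left(l \right)} = -978 - 1176 l - 2 l^{2}$ ($M{\left(l \right)} = - 2 \left(\left(l^{2} + 588 l\right) + 489\right) = - 2 \left(489 + l^{2} + 588 l\right) = -978 - 1176 l - 2 l^{2}$)
$\frac{w{\left(-559 \right)}}{M{\left(O \right)}} = \frac{\left(-23\right) \left(-559\right)}{-978 - -442176 - 2 \left(-376\right)^{2}} = \frac{12857}{-978 + 442176 - 282752} = \frac{12857}{158446}$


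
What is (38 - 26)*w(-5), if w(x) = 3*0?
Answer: 0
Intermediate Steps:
w(x) = 0
(38 - 26)*w(-5) = (38 - 26)*0 = 12*0 = 0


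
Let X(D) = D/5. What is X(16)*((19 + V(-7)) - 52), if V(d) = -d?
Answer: -416/5 ≈ -83.200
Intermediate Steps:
X(D) = D/5 (X(D) = D*(⅕) = D/5)
X(16)*((19 + V(-7)) - 52) = ((⅕)*16)*((19 - 1*(-7)) - 52) = 16*((19 + 7) - 52)/5 = 16*(26 - 52)/5 = (16/5)*(-26) = -416/5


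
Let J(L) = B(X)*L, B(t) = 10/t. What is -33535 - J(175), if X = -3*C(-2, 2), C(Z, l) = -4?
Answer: -202085/6 ≈ -33681.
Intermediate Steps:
X = 12 (X = -3*(-4) = 12)
J(L) = 5*L/6 (J(L) = (10/12)*L = (10*(1/12))*L = 5*L/6)
-33535 - J(175) = -33535 - 5*175/6 = -33535 - 1*875/6 = -33535 - 875/6 = -202085/6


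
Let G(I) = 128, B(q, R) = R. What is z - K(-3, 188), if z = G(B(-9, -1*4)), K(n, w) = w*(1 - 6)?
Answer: 1068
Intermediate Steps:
K(n, w) = -5*w (K(n, w) = w*(-5) = -5*w)
z = 128
z - K(-3, 188) = 128 - (-5)*188 = 128 - 1*(-940) = 128 + 940 = 1068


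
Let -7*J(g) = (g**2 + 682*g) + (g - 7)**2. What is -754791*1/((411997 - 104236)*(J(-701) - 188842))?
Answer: 1761179/188398665999 ≈ 9.3482e-6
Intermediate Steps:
J(g) = -682*g/7 - g**2/7 - (-7 + g)**2/7 (J(g) = -((g**2 + 682*g) + (g - 7)**2)/7 = -((g**2 + 682*g) + (-7 + g)**2)/7 = -(g**2 + (-7 + g)**2 + 682*g)/7 = -682*g/7 - g**2/7 - (-7 + g)**2/7)
-754791*1/((411997 - 104236)*(J(-701) - 188842)) = -754791*1/((411997 - 104236)*((-7 - 668/7*(-701) - 2/7*(-701)**2) - 188842)) = -754791*1/(307761*((-7 + 468268/7 - 2/7*491401) - 188842)) = -754791*1/(307761*((-7 + 468268/7 - 982802/7) - 188842)) = -754791*1/(307761*(-514583/7 - 188842)) = -754791/(307761*(-1836477/7)) = -754791/(-565195997997/7) = -754791*(-7/565195997997) = 1761179/188398665999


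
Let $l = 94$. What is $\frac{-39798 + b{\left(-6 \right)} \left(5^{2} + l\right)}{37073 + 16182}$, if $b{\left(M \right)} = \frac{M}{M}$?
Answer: $- \frac{39679}{53255} \approx -0.74508$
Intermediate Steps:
$b{\left(M \right)} = 1$
$\frac{-39798 + b{\left(-6 \right)} \left(5^{2} + l\right)}{37073 + 16182} = \frac{-39798 + 1 \left(5^{2} + 94\right)}{37073 + 16182} = \frac{-39798 + 1 \left(25 + 94\right)}{53255} = \left(-39798 + 1 \cdot 119\right) \frac{1}{53255} = \left(-39798 + 119\right) \frac{1}{53255} = \left(-39679\right) \frac{1}{53255} = - \frac{39679}{53255}$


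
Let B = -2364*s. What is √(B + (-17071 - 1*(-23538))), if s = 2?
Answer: √1739 ≈ 41.701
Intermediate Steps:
B = -4728 (B = -2364*2 = -4728)
√(B + (-17071 - 1*(-23538))) = √(-4728 + (-17071 - 1*(-23538))) = √(-4728 + (-17071 + 23538)) = √(-4728 + 6467) = √1739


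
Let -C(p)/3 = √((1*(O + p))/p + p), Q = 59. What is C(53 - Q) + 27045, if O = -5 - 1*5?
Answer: 27045 - I*√30 ≈ 27045.0 - 5.4772*I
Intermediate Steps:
O = -10 (O = -5 - 5 = -10)
C(p) = -3*√(p + (-10 + p)/p) (C(p) = -3*√((1*(-10 + p))/p + p) = -3*√((-10 + p)/p + p) = -3*√(p + (-10 + p)/p))
C(53 - Q) + 27045 = -3*√(1 + (53 - 1*59) - 10/(53 - 1*59)) + 27045 = -3*√(1 + (53 - 59) - 10/(53 - 59)) + 27045 = -3*√(1 - 6 - 10/(-6)) + 27045 = -3*√(1 - 6 - 10*(-⅙)) + 27045 = -3*√(1 - 6 + 5/3) + 27045 = -I*√30 + 27045 = 27045 - I*√30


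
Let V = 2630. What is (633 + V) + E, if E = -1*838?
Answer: 2425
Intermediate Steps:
E = -838
(633 + V) + E = (633 + 2630) - 838 = 3263 - 838 = 2425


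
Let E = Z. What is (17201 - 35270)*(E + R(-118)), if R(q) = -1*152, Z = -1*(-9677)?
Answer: -172107225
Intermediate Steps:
Z = 9677
E = 9677
R(q) = -152
(17201 - 35270)*(E + R(-118)) = (17201 - 35270)*(9677 - 152) = -18069*9525 = -172107225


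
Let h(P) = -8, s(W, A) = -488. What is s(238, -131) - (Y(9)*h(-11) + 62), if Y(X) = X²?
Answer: 98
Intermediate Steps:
s(238, -131) - (Y(9)*h(-11) + 62) = -488 - (9²*(-8) + 62) = -488 - (81*(-8) + 62) = -488 - (-648 + 62) = -488 - 1*(-586) = -488 + 586 = 98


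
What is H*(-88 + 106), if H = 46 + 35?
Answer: 1458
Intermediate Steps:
H = 81
H*(-88 + 106) = 81*(-88 + 106) = 81*18 = 1458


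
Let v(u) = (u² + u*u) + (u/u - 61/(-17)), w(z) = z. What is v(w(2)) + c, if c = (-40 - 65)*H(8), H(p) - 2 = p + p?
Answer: -31916/17 ≈ -1877.4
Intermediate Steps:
H(p) = 2 + 2*p (H(p) = 2 + (p + p) = 2 + 2*p)
v(u) = 78/17 + 2*u² (v(u) = (u² + u²) + (1 - 61*(-1/17)) = 2*u² + (1 + 61/17) = 2*u² + 78/17 = 78/17 + 2*u²)
c = -1890 (c = (-40 - 65)*(2 + 2*8) = -105*(2 + 16) = -105*18 = -1890)
v(w(2)) + c = (78/17 + 2*2²) - 1890 = (78/17 + 2*4) - 1890 = (78/17 + 8) - 1890 = 214/17 - 1890 = -31916/17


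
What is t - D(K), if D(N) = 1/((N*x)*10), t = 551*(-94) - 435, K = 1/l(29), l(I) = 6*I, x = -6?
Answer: -522261/10 ≈ -52226.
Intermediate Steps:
K = 1/174 (K = 1/(6*29) = 1/174 ≈ 0.0057471)
t = -52229 (t = -51794 - 435 = -52229)
D(N) = -1/(60*N) (D(N) = 1/((N*(-6))*10) = 1/(-6*N*10) = 1/(-60*N) = -1/(60*N))
t - D(K) = -52229 - (-1)/(60*1/174) = -52229 - (-1)*174/60 = -52229 - 1*(-29/10) = -52229 + 29/10 = -522261/10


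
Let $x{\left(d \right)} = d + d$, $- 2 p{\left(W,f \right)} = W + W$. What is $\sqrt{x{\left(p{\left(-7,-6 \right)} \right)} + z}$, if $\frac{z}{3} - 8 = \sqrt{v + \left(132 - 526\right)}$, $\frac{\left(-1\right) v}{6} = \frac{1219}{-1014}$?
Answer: $\frac{\sqrt{6422 + 351 i \sqrt{807}}}{13} \approx 7.3546 + 4.0112 i$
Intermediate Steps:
$p{\left(W,f \right)} = - W$ ($p{\left(W,f \right)} = - \frac{W + W}{2} = - \frac{2 W}{2} = - W$)
$v = \frac{1219}{169}$ ($v = - 6 \frac{1219}{-1014} = - 6 \cdot 1219 \left(- \frac{1}{1014}\right) = \left(-6\right) \left(- \frac{1219}{1014}\right) = \frac{1219}{169} \approx 7.213$)
$x{\left(d \right)} = 2 d$
$z = 24 + \frac{27 i \sqrt{807}}{13}$ ($z = 24 + 3 \sqrt{\frac{1219}{169} + \left(132 - 526\right)} = 24 + 3 \sqrt{\frac{1219}{169} - 394} = 24 + 3 \sqrt{- \frac{65367}{169}} = 24 + 3 \frac{9 i \sqrt{807}}{13} = 24 + \frac{27 i \sqrt{807}}{13} \approx 24.0 + 59.001 i$)
$\sqrt{x{\left(p{\left(-7,-6 \right)} \right)} + z} = \sqrt{2 \left(\left(-1\right) \left(-7\right)\right) + \left(24 + \frac{27 i \sqrt{807}}{13}\right)} = \sqrt{2 \cdot 7 + \left(24 + \frac{27 i \sqrt{807}}{13}\right)} = \sqrt{14 + \left(24 + \frac{27 i \sqrt{807}}{13}\right)} = \sqrt{38 + \frac{27 i \sqrt{807}}{13}}$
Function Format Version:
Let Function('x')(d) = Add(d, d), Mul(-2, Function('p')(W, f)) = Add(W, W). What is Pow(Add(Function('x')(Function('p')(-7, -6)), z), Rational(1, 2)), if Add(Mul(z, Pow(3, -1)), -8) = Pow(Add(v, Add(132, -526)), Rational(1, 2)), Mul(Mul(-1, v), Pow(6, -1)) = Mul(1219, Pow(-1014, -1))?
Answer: Mul(Rational(1, 13), Pow(Add(6422, Mul(351, I, Pow(807, Rational(1, 2)))), Rational(1, 2))) ≈ Add(7.3546, Mul(4.0112, I))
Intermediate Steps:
Function('p')(W, f) = Mul(-1, W) (Function('p')(W, f) = Mul(Rational(-1, 2), Add(W, W)) = Mul(Rational(-1, 2), Mul(2, W)) = Mul(-1, W))
v = Rational(1219, 169) (v = Mul(-6, Mul(1219, Pow(-1014, -1))) = Mul(-6, Mul(1219, Rational(-1, 1014))) = Mul(-6, Rational(-1219, 1014)) = Rational(1219, 169) ≈ 7.2130)
Function('x')(d) = Mul(2, d)
z = Add(24, Mul(Rational(27, 13), I, Pow(807, Rational(1, 2)))) (z = Add(24, Mul(3, Pow(Add(Rational(1219, 169), Add(132, -526)), Rational(1, 2)))) = Add(24, Mul(3, Pow(Add(Rational(1219, 169), -394), Rational(1, 2)))) = Add(24, Mul(3, Pow(Rational(-65367, 169), Rational(1, 2)))) = Add(24, Mul(3, Mul(Rational(9, 13), I, Pow(807, Rational(1, 2))))) = Add(24, Mul(Rational(27, 13), I, Pow(807, Rational(1, 2)))) ≈ Add(24.000, Mul(59.001, I)))
Pow(Add(Function('x')(Function('p')(-7, -6)), z), Rational(1, 2)) = Pow(Add(Mul(2, Mul(-1, -7)), Add(24, Mul(Rational(27, 13), I, Pow(807, Rational(1, 2))))), Rational(1, 2)) = Pow(Add(Mul(2, 7), Add(24, Mul(Rational(27, 13), I, Pow(807, Rational(1, 2))))), Rational(1, 2)) = Pow(Add(14, Add(24, Mul(Rational(27, 13), I, Pow(807, Rational(1, 2))))), Rational(1, 2)) = Pow(Add(38, Mul(Rational(27, 13), I, Pow(807, Rational(1, 2)))), Rational(1, 2))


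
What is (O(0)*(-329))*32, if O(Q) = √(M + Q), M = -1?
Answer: -10528*I ≈ -10528.0*I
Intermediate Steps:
O(Q) = √(-1 + Q)
(O(0)*(-329))*32 = (√(-1 + 0)*(-329))*32 = (√(-1)*(-329))*32 = (I*(-329))*32 = -329*I*32 = -10528*I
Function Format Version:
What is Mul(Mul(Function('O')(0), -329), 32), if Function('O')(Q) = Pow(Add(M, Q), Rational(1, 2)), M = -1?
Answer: Mul(-10528, I) ≈ Mul(-10528., I)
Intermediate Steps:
Function('O')(Q) = Pow(Add(-1, Q), Rational(1, 2))
Mul(Mul(Function('O')(0), -329), 32) = Mul(Mul(Pow(Add(-1, 0), Rational(1, 2)), -329), 32) = Mul(Mul(Pow(-1, Rational(1, 2)), -329), 32) = Mul(Mul(I, -329), 32) = Mul(Mul(-329, I), 32) = Mul(-10528, I)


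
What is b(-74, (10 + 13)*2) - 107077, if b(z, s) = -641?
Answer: -107718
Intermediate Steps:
b(-74, (10 + 13)*2) - 107077 = -641 - 107077 = -107718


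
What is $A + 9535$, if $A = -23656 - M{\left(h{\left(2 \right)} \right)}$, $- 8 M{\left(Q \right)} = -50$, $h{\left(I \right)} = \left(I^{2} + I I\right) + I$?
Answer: $- \frac{56509}{4} \approx -14127.0$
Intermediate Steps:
$h{\left(I \right)} = I + 2 I^{2}$ ($h{\left(I \right)} = \left(I^{2} + I^{2}\right) + I = 2 I^{2} + I = I + 2 I^{2}$)
$M{\left(Q \right)} = \frac{25}{4}$ ($M{\left(Q \right)} = \left(- \frac{1}{8}\right) \left(-50\right) = \frac{25}{4}$)
$A = - \frac{94649}{4}$ ($A = -23656 - \frac{25}{4} = - \frac{94649}{4} \approx -23662.0$)
$A + 9535 = - \frac{94649}{4} + 9535 = - \frac{56509}{4}$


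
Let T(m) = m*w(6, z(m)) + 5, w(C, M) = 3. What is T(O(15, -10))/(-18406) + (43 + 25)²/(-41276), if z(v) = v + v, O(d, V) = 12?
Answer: -1276495/11172442 ≈ -0.11425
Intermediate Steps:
z(v) = 2*v
T(m) = 5 + 3*m (T(m) = m*3 + 5 = 3*m + 5 = 5 + 3*m)
T(O(15, -10))/(-18406) + (43 + 25)²/(-41276) = (5 + 3*12)/(-18406) + (43 + 25)²/(-41276) = (5 + 36)*(-1/18406) + 68²*(-1/41276) = 41*(-1/18406) + 4624*(-1/41276) = -41/18406 - 68/607 = -1276495/11172442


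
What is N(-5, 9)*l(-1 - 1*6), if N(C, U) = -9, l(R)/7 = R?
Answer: 441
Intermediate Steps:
l(R) = 7*R
N(-5, 9)*l(-1 - 1*6) = -63*(-1 - 1*6) = -63*(-1 - 6) = -63*(-7) = -9*(-49) = 441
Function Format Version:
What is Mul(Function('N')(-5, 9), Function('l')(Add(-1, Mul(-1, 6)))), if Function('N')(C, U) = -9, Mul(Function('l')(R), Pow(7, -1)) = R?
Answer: 441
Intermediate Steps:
Function('l')(R) = Mul(7, R)
Mul(Function('N')(-5, 9), Function('l')(Add(-1, Mul(-1, 6)))) = Mul(-9, Mul(7, Add(-1, Mul(-1, 6)))) = Mul(-9, Mul(7, Add(-1, -6))) = Mul(-9, Mul(7, -7)) = Mul(-9, -49) = 441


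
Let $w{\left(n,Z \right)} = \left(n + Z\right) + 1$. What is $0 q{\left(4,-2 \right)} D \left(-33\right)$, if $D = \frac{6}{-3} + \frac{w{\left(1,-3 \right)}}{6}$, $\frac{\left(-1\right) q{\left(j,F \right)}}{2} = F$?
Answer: $0$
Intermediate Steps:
$w{\left(n,Z \right)} = 1 + Z + n$ ($w{\left(n,Z \right)} = \left(Z + n\right) + 1 = 1 + Z + n$)
$q{\left(j,F \right)} = - 2 F$
$D = - \frac{13}{6}$ ($D = \frac{6}{-3} + \frac{1 - 3 + 1}{6} = 6 \left(- \frac{1}{3}\right) - \frac{1}{6} = -2 - \frac{1}{6} = - \frac{13}{6} \approx -2.1667$)
$0 q{\left(4,-2 \right)} D \left(-33\right) = 0 \left(\left(-2\right) \left(-2\right)\right) \left(- \frac{13}{6}\right) \left(-33\right) = 0 \cdot 4 \left(- \frac{13}{6}\right) \left(-33\right) = 0 \left(- \frac{13}{6}\right) \left(-33\right) = 0 \left(-33\right) = 0$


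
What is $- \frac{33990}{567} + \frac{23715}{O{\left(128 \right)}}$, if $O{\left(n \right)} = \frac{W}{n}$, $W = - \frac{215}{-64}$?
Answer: $\frac{7343042794}{8127} \approx 9.0354 \cdot 10^{5}$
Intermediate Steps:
$W = \frac{215}{64}$ ($W = \left(-215\right) \left(- \frac{1}{64}\right) = \frac{215}{64} \approx 3.3594$)
$O{\left(n \right)} = \frac{215}{64 n}$
$- \frac{33990}{567} + \frac{23715}{O{\left(128 \right)}} = - \frac{33990}{567} + \frac{23715}{\frac{215}{64} \cdot \frac{1}{128}} = \left(-33990\right) \frac{1}{567} + \frac{23715}{\frac{215}{64} \cdot \frac{1}{128}} = - \frac{11330}{189} + \frac{23715}{\frac{215}{8192}} = - \frac{11330}{189} + 23715 \cdot \frac{8192}{215} = - \frac{11330}{189} + \frac{38854656}{43} = \frac{7343042794}{8127}$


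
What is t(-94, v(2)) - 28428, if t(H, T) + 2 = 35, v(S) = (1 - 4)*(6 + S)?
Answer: -28395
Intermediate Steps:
v(S) = -18 - 3*S (v(S) = -3*(6 + S) = -18 - 3*S)
t(H, T) = 33 (t(H, T) = -2 + 35 = 33)
t(-94, v(2)) - 28428 = 33 - 28428 = -28395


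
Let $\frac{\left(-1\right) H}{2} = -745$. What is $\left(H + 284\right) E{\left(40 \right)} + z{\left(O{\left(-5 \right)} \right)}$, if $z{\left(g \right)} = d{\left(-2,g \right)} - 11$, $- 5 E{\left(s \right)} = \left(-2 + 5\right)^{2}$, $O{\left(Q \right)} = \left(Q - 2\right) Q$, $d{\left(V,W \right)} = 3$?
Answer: $- \frac{16006}{5} \approx -3201.2$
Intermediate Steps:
$H = 1490$ ($H = \left(-2\right) \left(-745\right) = 1490$)
$O{\left(Q \right)} = Q \left(-2 + Q\right)$ ($O{\left(Q \right)} = \left(-2 + Q\right) Q = Q \left(-2 + Q\right)$)
$E{\left(s \right)} = - \frac{9}{5}$ ($E{\left(s \right)} = - \frac{\left(-2 + 5\right)^{2}}{5} = - \frac{3^{2}}{5} = \left(- \frac{1}{5}\right) 9 = - \frac{9}{5}$)
$z{\left(g \right)} = -8$ ($z{\left(g \right)} = 3 - 11 = -8$)
$\left(H + 284\right) E{\left(40 \right)} + z{\left(O{\left(-5 \right)} \right)} = \left(1490 + 284\right) \left(- \frac{9}{5}\right) - 8 = 1774 \left(- \frac{9}{5}\right) - 8 = - \frac{15966}{5} - 8 = - \frac{16006}{5}$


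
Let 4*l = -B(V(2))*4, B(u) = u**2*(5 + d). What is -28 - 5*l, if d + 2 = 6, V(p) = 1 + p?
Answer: 377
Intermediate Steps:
d = 4 (d = -2 + 6 = 4)
B(u) = 9*u**2 (B(u) = u**2*(5 + 4) = u**2*9 = 9*u**2)
l = -81 (l = (-9*(1 + 2)**2*4)/4 = (-9*3**2*4)/4 = (-9*9*4)/4 = (-1*81*4)/4 = (-81*4)/4 = (1/4)*(-324) = -81)
-28 - 5*l = -28 - 5*(-81) = -28 + 405 = 377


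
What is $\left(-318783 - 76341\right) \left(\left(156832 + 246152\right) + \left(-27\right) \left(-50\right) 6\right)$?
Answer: $-162429154416$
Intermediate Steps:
$\left(-318783 - 76341\right) \left(\left(156832 + 246152\right) + \left(-27\right) \left(-50\right) 6\right) = - 395124 \left(402984 + 1350 \cdot 6\right) = - 395124 \left(402984 + 8100\right) = \left(-395124\right) 411084 = -162429154416$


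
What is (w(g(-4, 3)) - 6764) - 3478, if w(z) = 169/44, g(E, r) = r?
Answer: -450479/44 ≈ -10238.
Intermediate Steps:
w(z) = 169/44 (w(z) = 169*(1/44) = 169/44)
(w(g(-4, 3)) - 6764) - 3478 = (169/44 - 6764) - 3478 = -297447/44 - 3478 = -450479/44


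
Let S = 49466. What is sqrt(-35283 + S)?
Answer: sqrt(14183) ≈ 119.09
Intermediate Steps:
sqrt(-35283 + S) = sqrt(-35283 + 49466) = sqrt(14183)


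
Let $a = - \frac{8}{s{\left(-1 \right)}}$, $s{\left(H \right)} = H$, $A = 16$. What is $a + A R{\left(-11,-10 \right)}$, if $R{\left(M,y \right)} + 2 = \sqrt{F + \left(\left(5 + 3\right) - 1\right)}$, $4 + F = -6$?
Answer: $-24 + 16 i \sqrt{3} \approx -24.0 + 27.713 i$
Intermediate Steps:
$F = -10$ ($F = -4 - 6 = -10$)
$R{\left(M,y \right)} = -2 + i \sqrt{3}$ ($R{\left(M,y \right)} = -2 + \sqrt{-10 + \left(\left(5 + 3\right) - 1\right)} = -2 + \sqrt{-10 + \left(8 - 1\right)} = -2 + \sqrt{-10 + 7} = -2 + \sqrt{-3} = -2 + i \sqrt{3}$)
$a = 8$ ($a = - \frac{8}{-1} = \left(-8\right) \left(-1\right) = 8$)
$a + A R{\left(-11,-10 \right)} = 8 + 16 \left(-2 + i \sqrt{3}\right) = 8 - \left(32 - 16 i \sqrt{3}\right) = -24 + 16 i \sqrt{3}$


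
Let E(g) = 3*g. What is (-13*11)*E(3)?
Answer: -1287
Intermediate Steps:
(-13*11)*E(3) = (-13*11)*(3*3) = -143*9 = -1287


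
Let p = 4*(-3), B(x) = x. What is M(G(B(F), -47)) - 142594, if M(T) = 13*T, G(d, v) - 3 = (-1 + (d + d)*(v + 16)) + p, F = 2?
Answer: -144336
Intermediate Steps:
p = -12
G(d, v) = -10 + 2*d*(16 + v) (G(d, v) = 3 + ((-1 + (d + d)*(v + 16)) - 12) = 3 + ((-1 + (2*d)*(16 + v)) - 12) = 3 + ((-1 + 2*d*(16 + v)) - 12) = 3 + (-13 + 2*d*(16 + v)) = -10 + 2*d*(16 + v))
M(G(B(F), -47)) - 142594 = 13*(-10 + 32*2 + 2*2*(-47)) - 142594 = 13*(-10 + 64 - 188) - 142594 = 13*(-134) - 142594 = -1742 - 142594 = -144336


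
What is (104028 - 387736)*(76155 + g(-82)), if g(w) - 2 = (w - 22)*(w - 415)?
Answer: -36270649260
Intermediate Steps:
g(w) = 2 + (-415 + w)*(-22 + w) (g(w) = 2 + (w - 22)*(w - 415) = 2 + (-22 + w)*(-415 + w) = 2 + (-415 + w)*(-22 + w))
(104028 - 387736)*(76155 + g(-82)) = (104028 - 387736)*(76155 + (9132 + (-82)**2 - 437*(-82))) = -283708*(76155 + (9132 + 6724 + 35834)) = -283708*(76155 + 51690) = -283708*127845 = -36270649260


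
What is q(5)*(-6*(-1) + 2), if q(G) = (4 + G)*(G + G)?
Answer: 720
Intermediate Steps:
q(G) = 2*G*(4 + G) (q(G) = (4 + G)*(2*G) = 2*G*(4 + G))
q(5)*(-6*(-1) + 2) = (2*5*(4 + 5))*(-6*(-1) + 2) = (2*5*9)*(6 + 2) = 90*8 = 720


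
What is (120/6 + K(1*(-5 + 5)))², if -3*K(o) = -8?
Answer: 4624/9 ≈ 513.78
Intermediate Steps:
K(o) = 8/3 (K(o) = -⅓*(-8) = 8/3)
(120/6 + K(1*(-5 + 5)))² = (120/6 + 8/3)² = (120*(⅙) + 8/3)² = (20 + 8/3)² = (68/3)² = 4624/9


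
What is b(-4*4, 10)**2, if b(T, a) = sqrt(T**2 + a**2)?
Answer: 356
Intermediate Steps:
b(-4*4, 10)**2 = (sqrt((-4*4)**2 + 10**2))**2 = (sqrt((-16)**2 + 100))**2 = (sqrt(256 + 100))**2 = (sqrt(356))**2 = (2*sqrt(89))**2 = 356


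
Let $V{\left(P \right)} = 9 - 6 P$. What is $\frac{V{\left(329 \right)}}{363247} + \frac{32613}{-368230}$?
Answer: $- \frac{12570146361}{133758442810} \approx -0.093976$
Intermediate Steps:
$\frac{V{\left(329 \right)}}{363247} + \frac{32613}{-368230} = \frac{9 - 1974}{363247} + \frac{32613}{-368230} = \left(9 - 1974\right) \frac{1}{363247} + 32613 \left(- \frac{1}{368230}\right) = \left(-1965\right) \frac{1}{363247} - \frac{32613}{368230} = - \frac{1965}{363247} - \frac{32613}{368230} = - \frac{12570146361}{133758442810}$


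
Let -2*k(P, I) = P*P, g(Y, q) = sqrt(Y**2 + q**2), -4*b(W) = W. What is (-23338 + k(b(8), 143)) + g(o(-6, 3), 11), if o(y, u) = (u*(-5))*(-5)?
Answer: -23340 + 13*sqrt(34) ≈ -23264.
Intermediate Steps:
b(W) = -W/4
o(y, u) = 25*u (o(y, u) = -5*u*(-5) = 25*u)
k(P, I) = -P**2/2 (k(P, I) = -P*P/2 = -P**2/2)
(-23338 + k(b(8), 143)) + g(o(-6, 3), 11) = (-23338 - (-1/4*8)**2/2) + sqrt((25*3)**2 + 11**2) = (-23338 - 1/2*(-2)**2) + sqrt(75**2 + 121) = (-23338 - 1/2*4) + sqrt(5625 + 121) = (-23338 - 2) + sqrt(5746) = -23340 + 13*sqrt(34)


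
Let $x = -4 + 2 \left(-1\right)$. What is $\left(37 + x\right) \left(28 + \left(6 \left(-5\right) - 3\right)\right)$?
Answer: $-155$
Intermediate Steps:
$x = -6$ ($x = -4 - 2 = -6$)
$\left(37 + x\right) \left(28 + \left(6 \left(-5\right) - 3\right)\right) = \left(37 - 6\right) \left(28 + \left(6 \left(-5\right) - 3\right)\right) = 31 \left(28 - 33\right) = 31 \left(-5\right) = -155$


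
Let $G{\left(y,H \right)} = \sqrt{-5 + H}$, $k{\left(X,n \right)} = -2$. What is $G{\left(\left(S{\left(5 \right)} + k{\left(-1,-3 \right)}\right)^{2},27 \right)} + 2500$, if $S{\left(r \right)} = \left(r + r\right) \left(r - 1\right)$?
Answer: $2500 + \sqrt{22} \approx 2504.7$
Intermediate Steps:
$S{\left(r \right)} = 2 r \left(-1 + r\right)$
$G{\left(\left(S{\left(5 \right)} + k{\left(-1,-3 \right)}\right)^{2},27 \right)} + 2500 = \sqrt{-5 + 27} + 2500 = \sqrt{22} + 2500 = 2500 + \sqrt{22}$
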